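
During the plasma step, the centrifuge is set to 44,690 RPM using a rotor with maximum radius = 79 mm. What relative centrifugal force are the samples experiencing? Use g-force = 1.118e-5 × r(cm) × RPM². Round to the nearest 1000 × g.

r = 79 mm = 7.9 cm
RCF = 1.118 × 10⁻⁵ × r × N²
RCF = 1.118 × 10⁻⁵ × 7.9 × (44690)² = 1.118 × 10⁻⁵ × 7.9 × 1,997,196,100 ≈ 176,396.4 × g

≈ 176000 ×g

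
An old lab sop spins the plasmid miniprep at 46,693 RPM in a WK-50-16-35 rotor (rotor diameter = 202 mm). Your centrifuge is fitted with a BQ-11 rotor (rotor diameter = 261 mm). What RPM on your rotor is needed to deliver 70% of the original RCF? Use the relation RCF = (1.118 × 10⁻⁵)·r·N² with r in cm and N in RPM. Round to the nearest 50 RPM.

34350 RPM

Original rotor: r = 202 mm / 2 = 101 mm = 10.1 cm
RCF_original = 1.118 × 10⁻⁵ × 10.1 × (46693)² = 1.118 × 10⁻⁵ × 10.1 × 2,180,236,249 ≈ 246,187.9 × g
Target RCF = 0.7 × 246,187.9 ≈ 172,331.5 × g
Your rotor: r = 261 mm / 2 = 130.5 mm = 13.05 cm
172,331.5 = 1.118 × 10⁻⁵ × 13.05 × N²
N² = 172,331.5 / (14.5899 × 10⁻⁵) = 1,181,169,850
N ≈ √1,181,169,850 ≈ 34,368.2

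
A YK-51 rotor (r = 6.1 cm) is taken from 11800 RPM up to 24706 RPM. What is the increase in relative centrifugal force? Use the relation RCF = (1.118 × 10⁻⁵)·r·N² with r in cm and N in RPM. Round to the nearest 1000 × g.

≈ 32000 × g

RCF₁ = 1.118 × 10⁻⁵ × 6.1 × (11800)² = 1.118 × 10⁻⁵ × 6.1 × 139,240,000 ≈ 9,495.9 × g
RCF₂ = 1.118 × 10⁻⁵ × 6.1 × (24706)² = 1.118 × 10⁻⁵ × 6.1 × 610,386,436 ≈ 41,627.1 × g
Increase = 41,627.1 − 9,495.9 = 32,131.2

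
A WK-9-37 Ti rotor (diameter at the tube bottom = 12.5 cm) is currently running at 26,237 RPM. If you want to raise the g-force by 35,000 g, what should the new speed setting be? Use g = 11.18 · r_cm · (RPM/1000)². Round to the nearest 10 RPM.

N₂ ≈ 34490 RPM

r = 12.5 / 2 = 6.25 cm
Current RCF = 11.18 × 6.25 × (26.237)² = 11.18 × 6.25 × 688.380169 ≈ 48,100.6 × g
Target RCF = 48,100.6 + 35,000 = 83,100.6 × g
(N/1000)² = 83,100.6 / 69.875 = 1189.275
N = 1000 × √1189.275 ≈ 34,485.9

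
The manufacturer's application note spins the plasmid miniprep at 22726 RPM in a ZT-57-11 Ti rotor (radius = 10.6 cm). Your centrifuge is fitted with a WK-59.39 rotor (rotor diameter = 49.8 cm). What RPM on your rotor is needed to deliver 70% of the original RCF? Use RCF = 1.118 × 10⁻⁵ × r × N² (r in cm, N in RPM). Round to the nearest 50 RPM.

≈ 12400 RPM

RCF_original = 1.118 × 10⁻⁵ × 10.6 × (22726)² = 1.118 × 10⁻⁵ × 10.6 × 516,471,076 ≈ 61,206 × g
Target RCF = 0.7 × 61,206 ≈ 42,844.2 × g
Your rotor: r = 49.8 / 2 = 24.9 cm
42,844.2 = 1.118 × 10⁻⁵ × 24.9 × N²
N² = 42,844.2 / (27.8382 × 10⁻⁵) = 153,904,347
N ≈ √153,904,347 ≈ 12,405.8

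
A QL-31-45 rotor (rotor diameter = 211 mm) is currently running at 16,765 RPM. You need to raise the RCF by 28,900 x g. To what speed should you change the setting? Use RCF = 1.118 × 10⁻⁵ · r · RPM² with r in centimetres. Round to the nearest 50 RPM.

r = 211 mm / 2 = 105.5 mm = 10.55 cm
Current RCF = 1.118 × 10⁻⁵ × 10.55 × (16765)² = 1.118 × 10⁻⁵ × 10.55 × 281,065,225 ≈ 33,151.4 × g
Target RCF = 33,151.4 + 28,900 = 62,051.4 × g
N² = 62,051.4 / (11.7949 × 10⁻⁵) = 526,086,698
N ≈ √526,086,698 ≈ 22,936.6

N₂ ≈ 22950 RPM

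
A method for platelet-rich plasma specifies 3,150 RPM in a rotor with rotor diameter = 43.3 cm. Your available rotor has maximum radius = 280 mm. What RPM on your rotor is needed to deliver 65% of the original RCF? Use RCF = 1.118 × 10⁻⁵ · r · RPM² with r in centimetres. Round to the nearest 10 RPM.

≈ 2230 RPM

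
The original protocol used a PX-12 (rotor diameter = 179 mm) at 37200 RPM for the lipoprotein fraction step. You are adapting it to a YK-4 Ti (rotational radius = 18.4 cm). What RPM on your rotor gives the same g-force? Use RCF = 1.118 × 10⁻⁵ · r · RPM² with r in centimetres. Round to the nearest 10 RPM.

Original rotor: r = 179 mm / 2 = 89.5 mm = 8.95 cm
RCF_original = 1.118 × 10⁻⁵ × 8.95 × (37200)² = 1.118 × 10⁻⁵ × 8.95 × 1,383,840,000 ≈ 138,468.4 × g
138,468.4 = 1.118 × 10⁻⁵ × 18.4 × N²
N² = 138,468.4 / (20.5712 × 10⁻⁵) = 673,117,757
N ≈ √673,117,757 ≈ 25,944.5

25940 RPM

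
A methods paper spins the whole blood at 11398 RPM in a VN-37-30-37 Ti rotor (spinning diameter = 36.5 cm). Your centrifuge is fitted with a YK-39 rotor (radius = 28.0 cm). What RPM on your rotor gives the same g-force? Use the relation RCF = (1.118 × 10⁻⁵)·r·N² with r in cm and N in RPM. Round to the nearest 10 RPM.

9200 RPM

Original rotor: r = 36.5 / 2 = 18.25 cm
RCF = 1.118 × 10⁻⁵ × r × N²
RCF_original = 1.118 × 10⁻⁵ × 18.25 × (11398)² = 1.118 × 10⁻⁵ × 18.25 × 129,914,404 ≈ 26,507.1 × g
26,507.1 = 1.118 × 10⁻⁵ × 28 × N²
N² = 26,507.1 / (31.304 × 10⁻⁵) = 84,676,399
N ≈ √84,676,399 ≈ 9,202.0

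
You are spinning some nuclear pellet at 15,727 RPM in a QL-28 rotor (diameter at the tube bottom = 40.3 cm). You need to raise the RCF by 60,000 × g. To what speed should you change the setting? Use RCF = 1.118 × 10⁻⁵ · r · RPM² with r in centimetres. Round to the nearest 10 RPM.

r = 40.3 / 2 = 20.15 cm
Current RCF = 1.118 × 10⁻⁵ × 20.15 × (15727)² = 1.118 × 10⁻⁵ × 20.15 × 247,338,529 ≈ 55,719.7 × g
Target RCF = 55,719.7 + 60,000 = 115,719.7 × g
N² = 115,719.7 / (22.5277 × 10⁻⁵) = 513,677,384
N ≈ √513,677,384 ≈ 22,664.5

≈ 22660 RPM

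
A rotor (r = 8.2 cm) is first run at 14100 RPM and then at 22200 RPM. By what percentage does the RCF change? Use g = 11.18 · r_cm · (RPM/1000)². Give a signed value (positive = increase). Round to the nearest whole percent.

+148%

RCF ∝ N², so the ratio is (22200/14100)² = (1.574468)² = 2.4789.
Change = 2.4789 − 1 = +1.4789 → +147.9%.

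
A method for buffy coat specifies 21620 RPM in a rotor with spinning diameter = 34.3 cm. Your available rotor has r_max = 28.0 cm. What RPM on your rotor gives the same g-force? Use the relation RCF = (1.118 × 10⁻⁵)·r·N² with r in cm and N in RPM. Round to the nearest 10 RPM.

Original rotor: r = 34.3 / 2 = 17.15 cm
RCF_original = 1.118 × 10⁻⁵ × 17.15 × (21620)² = 1.118 × 10⁻⁵ × 17.15 × 467,424,400 ≈ 89,622.6 × g
89,622.6 = 1.118 × 10⁻⁵ × 28 × N²
N² = 89,622.6 / (31.304 × 10⁻⁵) = 286,297,598
N ≈ √286,297,598 ≈ 16,920.3

≈ 16920 RPM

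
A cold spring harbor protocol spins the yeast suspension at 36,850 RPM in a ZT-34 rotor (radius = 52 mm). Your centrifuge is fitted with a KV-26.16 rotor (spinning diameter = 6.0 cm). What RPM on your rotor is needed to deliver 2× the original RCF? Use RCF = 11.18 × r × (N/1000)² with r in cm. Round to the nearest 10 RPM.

68610 RPM

Original rotor: r = 52 mm = 5.2 cm
RCF = 11.18 × r × (N/1000)²
RCF_original = 11.18 × 5.2 × (36.85)² = 11.18 × 5.2 × 1,357.9225 ≈ 78,944.2 × g
Target RCF = 2 × 78,944.2 ≈ 157,888.4 × g
Your rotor: r = 6.0 / 2 = 3 cm
157,888.4 = 11.18 × 3 × (N/1000)²
(N/1000)² = 157,888.4 / 33.54 = 4707.466
N = 1000 × √4707.466 ≈ 68,611.0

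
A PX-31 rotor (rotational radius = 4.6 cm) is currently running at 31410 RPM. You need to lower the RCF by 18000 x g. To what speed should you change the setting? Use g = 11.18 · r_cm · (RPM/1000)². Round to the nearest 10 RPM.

≈ 25230 RPM

Current RCF = 11.18 × 4.6 × (31.41)² = 11.18 × 4.6 × 986.5881 ≈ 50,738.3 × g
Target RCF = 50,738.3 − 18,000 = 32,738.3 × g
(N/1000)² = 32,738.3 / 51.428 = 636.5851
N = 1000 × √636.5851 ≈ 25,230.6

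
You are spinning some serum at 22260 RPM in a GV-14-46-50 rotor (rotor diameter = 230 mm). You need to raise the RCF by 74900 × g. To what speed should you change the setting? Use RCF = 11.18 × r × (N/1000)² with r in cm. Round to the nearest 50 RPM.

N₂ ≈ 32850 RPM

r = 230 mm / 2 = 115 mm = 11.5 cm
Current RCF = 11.18 × 11.5 × (22.26)² = 11.18 × 11.5 × 495.5076 ≈ 63,707.4 × g
Target RCF = 63,707.4 + 74,900 = 138,607.4 × g
(N/1000)² = 138,607.4 / 128.57 = 1078.07
N = 1000 × √1078.07 ≈ 32,834.0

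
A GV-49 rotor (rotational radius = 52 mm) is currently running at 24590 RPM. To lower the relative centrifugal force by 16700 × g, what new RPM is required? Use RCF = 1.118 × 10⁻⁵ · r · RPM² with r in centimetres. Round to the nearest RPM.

r = 52 mm = 5.2 cm
Current RCF = 1.118 × 10⁻⁵ × 5.2 × (24590)² = 1.118 × 10⁻⁵ × 5.2 × 604,668,100 ≈ 35,153 × g
Target RCF = 35,153 − 16,700 = 18,453 × g
N² = 18,453 / (5.8136 × 10⁻⁵) = 317,410,899
N ≈ √317,410,899 ≈ 17,816.0

≈ 17816 RPM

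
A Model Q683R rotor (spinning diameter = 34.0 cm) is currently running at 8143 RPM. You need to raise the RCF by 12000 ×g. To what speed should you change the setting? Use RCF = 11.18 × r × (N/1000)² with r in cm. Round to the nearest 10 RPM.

r = 34.0 / 2 = 17 cm
Current RCF = 11.18 × 17 × (8.143)² = 11.18 × 17 × 66.308449 ≈ 12,602.6 × g
Target RCF = 12,602.6 + 12,000 = 24,602.6 × g
(N/1000)² = 24,602.6 / 190.06 = 129.4465
N = 1000 × √129.4465 ≈ 11,377.5

≈ 11380 RPM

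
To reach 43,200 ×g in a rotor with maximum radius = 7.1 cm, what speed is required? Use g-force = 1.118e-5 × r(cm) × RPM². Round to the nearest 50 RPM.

N ≈ 23350 RPM

43,200 = 1.118 × 10⁻⁵ × 7.1 × N²
N² = 43,200 / (7.9378 × 10⁻⁵) = 544,231,399
N ≈ √544,231,399 ≈ 23,328.8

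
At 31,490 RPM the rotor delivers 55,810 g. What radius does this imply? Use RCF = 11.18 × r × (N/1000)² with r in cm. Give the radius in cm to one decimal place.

RCF = 11.18 × r × (N/1000)²
55810 = 11.18 × r × (31.49)²
r = 55810 / (11.18 × 991.6201) = 55810 / 11086.31 ≈ 5.034 cm

r ≈ 5.0 cm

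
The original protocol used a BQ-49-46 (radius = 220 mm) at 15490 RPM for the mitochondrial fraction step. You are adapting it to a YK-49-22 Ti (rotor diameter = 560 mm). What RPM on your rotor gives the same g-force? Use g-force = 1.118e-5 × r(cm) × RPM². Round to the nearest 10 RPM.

13730 RPM

Original rotor: r = 220 mm = 22.0 cm
RCF_original = 1.118 × 10⁻⁵ × 22 × (15490)² = 1.118 × 10⁻⁵ × 22 × 239,940,100 ≈ 59,015.7 × g
Your rotor: r = 560 mm / 2 = 280 mm = 28 cm
59,015.7 = 1.118 × 10⁻⁵ × 28 × N²
N² = 59,015.7 / (31.304 × 10⁻⁵) = 188,524,470
N ≈ √188,524,470 ≈ 13,730.4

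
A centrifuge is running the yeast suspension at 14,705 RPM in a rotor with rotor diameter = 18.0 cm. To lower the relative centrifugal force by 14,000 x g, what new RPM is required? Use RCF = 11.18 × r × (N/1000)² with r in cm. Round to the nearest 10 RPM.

≈ 8780 RPM

r = 18.0 / 2 = 9 cm
Current RCF = 11.18 × 9 × (14.705)² = 11.18 × 9 × 216.237025 ≈ 21,757.8 × g
Target RCF = 21,757.8 − 14,000 = 7,757.8 × g
(N/1000)² = 7,757.8 / 100.62 = 77.09998
N = 1000 × √77.09998 ≈ 8,780.7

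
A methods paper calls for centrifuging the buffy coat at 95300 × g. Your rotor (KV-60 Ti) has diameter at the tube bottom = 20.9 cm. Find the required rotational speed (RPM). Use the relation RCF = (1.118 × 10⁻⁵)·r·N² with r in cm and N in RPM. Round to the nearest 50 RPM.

r = 20.9 / 2 = 10.45 cm
95,300 = 1.118 × 10⁻⁵ × 10.45 × N²
N² = 95,300 / (11.6831 × 10⁻⁵) = 815,708,160
N ≈ √815,708,160 ≈ 28,560.6

≈ 28550 RPM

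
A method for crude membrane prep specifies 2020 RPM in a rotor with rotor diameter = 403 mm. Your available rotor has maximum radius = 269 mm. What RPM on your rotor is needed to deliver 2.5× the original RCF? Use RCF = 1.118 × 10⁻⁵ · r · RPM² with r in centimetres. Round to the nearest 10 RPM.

2760 RPM

Original rotor: r = 403 mm / 2 = 201.5 mm = 20.15 cm
RCF_original = 1.118 × 10⁻⁵ × 20.15 × (2020)² = 1.118 × 10⁻⁵ × 20.15 × 4,080,400 ≈ 919.2 × g
Target RCF = 2.5 × 919.2 ≈ 2,298 × g
Your rotor: r = 269 mm = 26.9 cm
2,298 = 1.118 × 10⁻⁵ × 26.9 × N²
N² = 2,298 / (30.0742 × 10⁻⁵) = 7,641,101
N ≈ √7,641,101 ≈ 2,764.3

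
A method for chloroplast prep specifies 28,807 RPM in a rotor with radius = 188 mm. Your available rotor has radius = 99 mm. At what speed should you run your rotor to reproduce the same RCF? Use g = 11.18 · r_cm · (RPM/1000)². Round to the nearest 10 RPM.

39700 RPM

Original rotor: r = 188 mm = 18.8 cm
RCF_original = 11.18 × 18.8 × (28.807)² = 11.18 × 18.8 × 829.843249 ≈ 174,419.8 × g
Your rotor: r = 99 mm = 9.9 cm
174,419.8 = 11.18 × 9.9 × (N/1000)²
(N/1000)² = 174,419.8 / 110.682 = 1575.864
N = 1000 × √1575.864 ≈ 39,697.2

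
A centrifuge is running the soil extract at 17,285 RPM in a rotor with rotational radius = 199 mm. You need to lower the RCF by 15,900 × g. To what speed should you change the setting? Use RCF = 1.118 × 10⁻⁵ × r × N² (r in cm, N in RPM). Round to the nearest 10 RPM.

15080 RPM

r = 199 mm = 19.9 cm
Current RCF = 1.118 × 10⁻⁵ × 19.9 × (17285)² = 1.118 × 10⁻⁵ × 19.9 × 298,771,225 ≈ 66,471.2 × g
Target RCF = 66,471.2 − 15,900 = 50,571.2 × g
N² = 50,571.2 / (22.2482 × 10⁻⁵) = 227,304,681
N ≈ √227,304,681 ≈ 15,076.6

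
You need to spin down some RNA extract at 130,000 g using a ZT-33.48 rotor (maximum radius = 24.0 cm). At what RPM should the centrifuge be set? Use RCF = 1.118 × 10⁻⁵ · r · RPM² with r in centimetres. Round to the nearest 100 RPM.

RCF = 1.118 × 10⁻⁵ × r × N²
130,000 = 1.118 × 10⁻⁵ × 24 × N²
N² = 130,000 / (26.832 × 10⁻⁵) = 484,496,124
N ≈ √484,496,124 ≈ 22,011.3

≈ 22000 RPM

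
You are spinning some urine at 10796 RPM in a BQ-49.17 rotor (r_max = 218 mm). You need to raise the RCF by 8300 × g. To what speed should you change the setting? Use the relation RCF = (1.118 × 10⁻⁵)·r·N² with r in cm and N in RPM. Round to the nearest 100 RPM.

12300 RPM

r = 218 mm = 21.8 cm
Current RCF = 1.118 × 10⁻⁵ × 21.8 × (10796)² = 1.118 × 10⁻⁵ × 21.8 × 116,553,616 ≈ 28,406.9 × g
Target RCF = 28,406.9 + 8,300 = 36,706.9 × g
N² = 36,706.9 / (24.3724 × 10⁻⁵) = 150,608,475
N ≈ √150,608,475 ≈ 12,272.3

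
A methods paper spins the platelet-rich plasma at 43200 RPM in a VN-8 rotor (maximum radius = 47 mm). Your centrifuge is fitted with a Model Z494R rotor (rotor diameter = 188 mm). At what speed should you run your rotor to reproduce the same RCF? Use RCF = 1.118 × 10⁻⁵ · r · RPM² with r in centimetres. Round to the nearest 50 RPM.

Original rotor: r = 47 mm = 4.7 cm
RCF_original = 1.118 × 10⁻⁵ × 4.7 × (43200)² = 1.118 × 10⁻⁵ × 4.7 × 1,866,240,000 ≈ 98,063.4 × g
Your rotor: r = 188 mm / 2 = 94 mm = 9.4 cm
98,063.4 = 1.118 × 10⁻⁵ × 9.4 × N²
N² = 98,063.4 / (10.5092 × 10⁻⁵) = 933,119,552
N ≈ √933,119,552 ≈ 30,547.0

30550 RPM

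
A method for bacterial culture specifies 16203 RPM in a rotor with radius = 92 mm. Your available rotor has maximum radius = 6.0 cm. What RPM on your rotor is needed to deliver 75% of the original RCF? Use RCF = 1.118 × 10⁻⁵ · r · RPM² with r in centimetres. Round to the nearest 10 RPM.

Original rotor: r = 92 mm = 9.2 cm
RCF_original = 1.118 × 10⁻⁵ × 9.2 × (16203)² = 1.118 × 10⁻⁵ × 9.2 × 262,537,209 ≈ 27,003.5 × g
Target RCF = 0.75 × 27,003.5 ≈ 20,252.6 × g
20,252.6 = 1.118 × 10⁻⁵ × 6 × N²
N² = 20,252.6 / (6.708 × 10⁻⁵) = 301,917,114
N ≈ √301,917,114 ≈ 17,375.8

17380 RPM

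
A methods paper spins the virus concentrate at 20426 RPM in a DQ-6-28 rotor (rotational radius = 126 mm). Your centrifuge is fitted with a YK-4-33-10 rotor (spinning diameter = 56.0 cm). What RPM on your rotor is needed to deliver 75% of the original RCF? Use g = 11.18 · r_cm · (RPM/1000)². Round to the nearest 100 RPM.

≈ 11900 RPM

Original rotor: r = 126 mm = 12.6 cm
RCF_original = 11.18 × 12.6 × (20.426)² = 11.18 × 12.6 × 417.221476 ≈ 58,773.2 × g
Target RCF = 0.75 × 58,773.2 ≈ 44,079.9 × g
Your rotor: r = 56.0 / 2 = 28 cm
44,079.9 = 11.18 × 28 × (N/1000)²
(N/1000)² = 44,079.9 / 313.04 = 140.8124
N = 1000 × √140.8124 ≈ 11,866.4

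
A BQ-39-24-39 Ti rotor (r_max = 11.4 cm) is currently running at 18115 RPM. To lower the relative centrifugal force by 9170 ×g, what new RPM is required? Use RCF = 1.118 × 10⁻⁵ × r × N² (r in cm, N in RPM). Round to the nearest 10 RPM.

Current RCF = 1.118 × 10⁻⁵ × 11.4 × (18115)² = 1.118 × 10⁻⁵ × 11.4 × 328,153,225 ≈ 41,823.8 × g
Target RCF = 41,823.8 − 9,170 = 32,653.8 × g
N² = 32,653.8 / (12.7452 × 10⁻⁵) = 256,204,689
N ≈ √256,204,689 ≈ 16,006.4

≈ 16010 RPM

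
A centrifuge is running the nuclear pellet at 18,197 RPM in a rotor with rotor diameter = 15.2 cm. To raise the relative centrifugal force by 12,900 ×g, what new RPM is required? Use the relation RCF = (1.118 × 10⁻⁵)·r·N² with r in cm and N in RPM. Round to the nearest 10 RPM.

r = 15.2 / 2 = 7.6 cm
Current RCF = 1.118 × 10⁻⁵ × 7.6 × (18197)² = 1.118 × 10⁻⁵ × 7.6 × 331,130,809 ≈ 28,135.5 × g
Target RCF = 28,135.5 + 12,900 = 41,035.5 × g
N² = 41,035.5 / (8.4968 × 10⁻⁵) = 482,952,406
N ≈ √482,952,406 ≈ 21,976.2

≈ 21980 RPM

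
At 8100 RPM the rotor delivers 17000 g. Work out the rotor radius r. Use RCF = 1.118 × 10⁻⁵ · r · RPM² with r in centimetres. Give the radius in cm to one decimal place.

23.2 cm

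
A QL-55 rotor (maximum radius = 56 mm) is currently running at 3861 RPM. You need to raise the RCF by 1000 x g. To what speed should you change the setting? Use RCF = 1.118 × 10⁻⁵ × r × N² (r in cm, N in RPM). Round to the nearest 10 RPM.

r = 56 mm = 5.6 cm
Current RCF = 1.118 × 10⁻⁵ × 5.6 × (3861)² = 1.118 × 10⁻⁵ × 5.6 × 14,907,321 ≈ 933.3 × g
Target RCF = 933.3 + 1,000 = 1,933.3 × g
N² = 1,933.3 / (6.2608 × 10⁻⁵) = 30,879,440
N ≈ √30,879,440 ≈ 5,556.9

N₂ ≈ 5560 RPM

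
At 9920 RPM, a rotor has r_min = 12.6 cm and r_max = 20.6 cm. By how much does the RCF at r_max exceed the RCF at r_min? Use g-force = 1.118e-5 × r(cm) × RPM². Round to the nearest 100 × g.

RCF_max = 1.118 × 10⁻⁵ × 20.6 × (9920)² = 1.118 × 10⁻⁵ × 20.6 × 98,406,400 ≈ 22,663.8 × g
RCF_min = 1.118 × 10⁻⁵ × 12.6 × (9920)² = 1.118 × 10⁻⁵ × 12.6 × 98,406,400 ≈ 13,862.3 × g
ΔRCF = 22,663.8 − 13,862.3 = 8,801.5

≈ 8800 x g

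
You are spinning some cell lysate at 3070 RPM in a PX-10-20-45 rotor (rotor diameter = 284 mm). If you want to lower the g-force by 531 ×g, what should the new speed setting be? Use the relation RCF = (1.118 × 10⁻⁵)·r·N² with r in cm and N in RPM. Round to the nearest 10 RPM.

r = 284 mm / 2 = 142 mm = 14.2 cm
Current RCF = 1.118 × 10⁻⁵ × 14.2 × (3070)² = 1.118 × 10⁻⁵ × 14.2 × 9,424,900 ≈ 1,496.3 × g
Target RCF = 1,496.3 − 531 = 965.3 × g
N² = 965.3 / (15.8756 × 10⁻⁵) = 6,080,400
N ≈ √6,080,400 ≈ 2,465.8

≈ 2470 RPM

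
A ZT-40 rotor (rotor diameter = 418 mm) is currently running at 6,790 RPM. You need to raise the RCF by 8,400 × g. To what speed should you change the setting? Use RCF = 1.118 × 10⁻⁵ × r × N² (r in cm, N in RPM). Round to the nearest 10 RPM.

r = 418 mm / 2 = 209 mm = 20.9 cm
Current RCF = 1.118 × 10⁻⁵ × 20.9 × (6790)² = 1.118 × 10⁻⁵ × 20.9 × 46,104,100 ≈ 10,772.8 × g
Target RCF = 10,772.8 + 8,400 = 19,172.8 × g
N² = 19,172.8 / (23.3662 × 10⁻⁵) = 82,053,565
N ≈ √82,053,565 ≈ 9,058.3

≈ 9060 RPM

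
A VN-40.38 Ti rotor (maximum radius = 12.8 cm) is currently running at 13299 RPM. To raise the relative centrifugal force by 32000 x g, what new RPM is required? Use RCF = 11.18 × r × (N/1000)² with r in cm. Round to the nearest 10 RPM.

≈ 20010 RPM

Current RCF = 11.18 × 12.8 × (13.299)² = 11.18 × 12.8 × 176.863401 ≈ 25,309.9 × g
Target RCF = 25,309.9 + 32,000 = 57,309.9 × g
(N/1000)² = 57,309.9 / 143.104 = 400.4773
N = 1000 × √400.4773 ≈ 20,011.9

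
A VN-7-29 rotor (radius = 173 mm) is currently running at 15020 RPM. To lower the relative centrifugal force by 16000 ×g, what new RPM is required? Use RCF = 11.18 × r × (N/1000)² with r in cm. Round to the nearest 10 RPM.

N₂ ≈ 11950 RPM

r = 173 mm = 17.3 cm
Current RCF = 11.18 × 17.3 × (15.02)² = 11.18 × 17.3 × 225.6004 ≈ 43,634.3 × g
Target RCF = 43,634.3 − 16,000 = 27,634.3 × g
(N/1000)² = 27,634.3 / 193.414 = 142.8764
N = 1000 × √142.8764 ≈ 11,953.1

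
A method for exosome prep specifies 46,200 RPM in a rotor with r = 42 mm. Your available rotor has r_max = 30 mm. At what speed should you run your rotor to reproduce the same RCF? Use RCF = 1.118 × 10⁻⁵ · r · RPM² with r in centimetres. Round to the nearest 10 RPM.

Original rotor: r = 42 mm = 4.2 cm
RCF_original = 1.118 × 10⁻⁵ × 4.2 × (46200)² = 1.118 × 10⁻⁵ × 4.2 × 2,134,440,000 ≈ 100,224.8 × g
Your rotor: r = 30 mm = 3.0 cm
100,224.8 = 1.118 × 10⁻⁵ × 3 × N²
N² = 100,224.8 / (3.354 × 10⁻⁵) = 2,988,217,054
N ≈ √2,988,217,054 ≈ 54,664.6

54660 RPM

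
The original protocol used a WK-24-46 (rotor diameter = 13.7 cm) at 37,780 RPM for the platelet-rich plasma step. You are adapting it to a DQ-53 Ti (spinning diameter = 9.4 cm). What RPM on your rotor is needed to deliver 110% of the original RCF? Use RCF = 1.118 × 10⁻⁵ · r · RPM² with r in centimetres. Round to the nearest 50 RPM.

Original rotor: r = 13.7 / 2 = 6.85 cm
RCF_original = 1.118 × 10⁻⁵ × 6.85 × (37780)² = 1.118 × 10⁻⁵ × 6.85 × 1,427,328,400 ≈ 109,309.1 × g
Target RCF = 1.1 × 109,309.1 ≈ 120,240 × g
Your rotor: r = 9.4 / 2 = 4.7 cm
120,240 = 1.118 × 10⁻⁵ × 4.7 × N²
N² = 120,240 / (5.2546 × 10⁻⁵) = 2,288,280,744
N ≈ √2,288,280,744 ≈ 47,836.0

47850 RPM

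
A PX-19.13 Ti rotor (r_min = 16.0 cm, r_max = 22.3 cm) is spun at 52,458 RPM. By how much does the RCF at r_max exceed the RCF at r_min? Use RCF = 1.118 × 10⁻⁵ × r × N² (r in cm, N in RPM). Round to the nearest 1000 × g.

RCF_max = 1.118 × 10⁻⁵ × 22.3 × (52458)² = 1.118 × 10⁻⁵ × 22.3 × 2,751,841,764 ≈ 686,072.7 × g
RCF_min = 1.118 × 10⁻⁵ × 16 × (52458)² = 1.118 × 10⁻⁵ × 16 × 2,751,841,764 ≈ 492,249.5 × g
ΔRCF = 686,072.7 − 492,249.5 = 193,823.2

ΔRCF ≈ 194000 × g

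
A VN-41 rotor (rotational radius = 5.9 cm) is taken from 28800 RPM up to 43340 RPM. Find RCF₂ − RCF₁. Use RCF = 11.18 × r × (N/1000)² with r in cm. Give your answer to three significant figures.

69200 ×g

RCF₁ = 11.18 × 5.9 × (28.8)² = 11.18 × 5.9 × 829.44 ≈ 54,711.5 × g
RCF₂ = 11.18 × 5.9 × (43.34)² = 11.18 × 5.9 × 1,878.3556 ≈ 123,900.1 × g
Increase = 123,900.1 − 54,711.5 = 69,188.6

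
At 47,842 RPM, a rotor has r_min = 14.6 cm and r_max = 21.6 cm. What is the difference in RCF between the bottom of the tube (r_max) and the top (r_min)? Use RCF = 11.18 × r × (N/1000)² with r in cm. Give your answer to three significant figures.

≈ 179000 g

RCF_max = 11.18 × 21.6 × (47.842)² = 11.18 × 21.6 × 2,288.856964 ≈ 552,731.5 × g
RCF_min = 11.18 × 14.6 × (47.842)² = 11.18 × 14.6 × 2,288.856964 ≈ 373,605.5 × g
ΔRCF = 552,731.5 − 373,605.5 = 179,126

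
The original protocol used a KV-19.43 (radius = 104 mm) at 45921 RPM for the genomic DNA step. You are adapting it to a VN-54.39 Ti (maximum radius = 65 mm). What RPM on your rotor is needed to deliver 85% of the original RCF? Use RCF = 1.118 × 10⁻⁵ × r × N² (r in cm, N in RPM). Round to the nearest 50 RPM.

Original rotor: r = 104 mm = 10.4 cm
RCF_original = 1.118 × 10⁻⁵ × 10.4 × (45921)² = 1.118 × 10⁻⁵ × 10.4 × 2,108,738,241 ≈ 245,187.2 × g
Target RCF = 0.85 × 245,187.2 ≈ 208,409.1 × g
Your rotor: r = 65 mm = 6.5 cm
208,409.1 = 1.118 × 10⁻⁵ × 6.5 × N²
N² = 208,409.1 / (7.267 × 10⁻⁵) = 2,867,883,583
N ≈ √2,867,883,583 ≈ 53,552.6

≈ 53550 RPM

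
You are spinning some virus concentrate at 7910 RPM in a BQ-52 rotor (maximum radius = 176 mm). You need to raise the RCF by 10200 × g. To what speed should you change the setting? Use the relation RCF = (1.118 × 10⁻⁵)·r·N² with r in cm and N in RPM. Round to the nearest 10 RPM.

10700 RPM

r = 176 mm = 17.6 cm
Current RCF = 1.118 × 10⁻⁵ × 17.6 × (7910)² = 1.118 × 10⁻⁵ × 17.6 × 62,568,100 ≈ 12,311.4 × g
Target RCF = 12,311.4 + 10,200 = 22,511.4 × g
N² = 22,511.4 / (19.6768 × 10⁻⁵) = 114,405,798
N ≈ √114,405,798 ≈ 10,696.1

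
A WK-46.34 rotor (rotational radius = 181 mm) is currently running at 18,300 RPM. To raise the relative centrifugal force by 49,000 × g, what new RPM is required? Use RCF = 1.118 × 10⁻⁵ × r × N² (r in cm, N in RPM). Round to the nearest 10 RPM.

r = 181 mm = 18.1 cm
Current RCF = 1.118 × 10⁻⁵ × 18.1 × (18300)² = 1.118 × 10⁻⁵ × 18.1 × 334,890,000 ≈ 67,767.7 × g
Target RCF = 67,767.7 + 49,000 = 116,767.7 × g
N² = 116,767.7 / (20.2358 × 10⁻⁵) = 577,035,254
N ≈ √577,035,254 ≈ 24,021.6

24020 RPM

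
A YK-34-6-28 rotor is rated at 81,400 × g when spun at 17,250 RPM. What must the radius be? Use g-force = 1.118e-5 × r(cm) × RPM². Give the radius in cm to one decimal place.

RCF = 1.118 × 10⁻⁵ × r × N²
81400 = 1.118 × 10⁻⁵ × r × (17250)²
r = 81400 / (1.118 × 10⁻⁵ × 297,562,500) = 81400 / 3326.749 ≈ 24.468 cm

≈ 24.5 cm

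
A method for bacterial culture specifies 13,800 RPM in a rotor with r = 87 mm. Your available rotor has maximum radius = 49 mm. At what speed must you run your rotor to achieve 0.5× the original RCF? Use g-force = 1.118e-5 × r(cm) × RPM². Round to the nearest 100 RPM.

≈ 13000 RPM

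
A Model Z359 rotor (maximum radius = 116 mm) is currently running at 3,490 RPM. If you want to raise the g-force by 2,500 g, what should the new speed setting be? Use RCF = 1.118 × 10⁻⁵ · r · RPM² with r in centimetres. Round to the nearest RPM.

N₂ ≈ 5609 RPM

r = 116 mm = 11.6 cm
Current RCF = 1.118 × 10⁻⁵ × 11.6 × (3490)² = 1.118 × 10⁻⁵ × 11.6 × 12,180,100 ≈ 1,579.6 × g
Target RCF = 1,579.6 + 2,500 = 4,079.6 × g
N² = 4,079.6 / (12.9688 × 10⁻⁵) = 31,457,035
N ≈ √31,457,035 ≈ 5,608.7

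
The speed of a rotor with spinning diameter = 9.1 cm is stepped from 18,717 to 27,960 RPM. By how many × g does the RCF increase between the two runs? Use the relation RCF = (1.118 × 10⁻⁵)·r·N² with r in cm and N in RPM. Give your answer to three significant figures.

21900 × g

r = 9.1 / 2 = 4.55 cm
RCF₁ = 1.118 × 10⁻⁵ × 4.55 × (18717)² = 1.118 × 10⁻⁵ × 4.55 × 350,326,089 ≈ 17,820.7 × g
RCF₂ = 1.118 × 10⁻⁵ × 4.55 × (27960)² = 1.118 × 10⁻⁵ × 4.55 × 781,761,600 ≈ 39,767.4 × g
Increase = 39,767.4 − 17,820.7 = 21,946.7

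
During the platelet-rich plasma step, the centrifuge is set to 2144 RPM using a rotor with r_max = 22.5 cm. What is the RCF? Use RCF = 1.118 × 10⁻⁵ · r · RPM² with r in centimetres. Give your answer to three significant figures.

1160 ×g

RCF = 1.118 × 10⁻⁵ × 22.5 × (2144)² = 1.118 × 10⁻⁵ × 22.5 × 4,596,736 ≈ 1,156.3 × g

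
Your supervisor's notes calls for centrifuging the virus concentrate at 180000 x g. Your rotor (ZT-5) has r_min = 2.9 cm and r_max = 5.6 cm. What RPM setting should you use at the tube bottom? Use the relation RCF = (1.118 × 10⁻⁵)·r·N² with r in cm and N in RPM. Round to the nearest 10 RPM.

Use r_max = 5.6 cm.
180,000 = 1.118 × 10⁻⁵ × 5.6 × N²
N² = 180,000 / (6.2608 × 10⁻⁵) = 2,875,031,945
N ≈ √2,875,031,945 ≈ 53,619.3

53620 RPM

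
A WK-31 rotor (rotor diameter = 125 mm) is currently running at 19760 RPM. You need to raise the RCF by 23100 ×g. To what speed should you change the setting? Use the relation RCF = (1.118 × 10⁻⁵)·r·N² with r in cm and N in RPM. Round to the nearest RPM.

r = 125 mm / 2 = 62.5 mm = 6.25 cm
Current RCF = 1.118 × 10⁻⁵ × 6.25 × (19760)² = 1.118 × 10⁻⁵ × 6.25 × 390,457,600 ≈ 27,283.2 × g
Target RCF = 27,283.2 + 23,100 = 50,383.2 × g
N² = 50,383.2 / (6.9875 × 10⁻⁵) = 721,047,585
N ≈ √721,047,585 ≈ 26,852.3

26852 RPM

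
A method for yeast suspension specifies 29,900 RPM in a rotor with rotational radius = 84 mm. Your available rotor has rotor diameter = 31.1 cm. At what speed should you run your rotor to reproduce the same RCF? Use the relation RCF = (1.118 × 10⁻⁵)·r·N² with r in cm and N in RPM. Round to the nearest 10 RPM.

≈ 21980 RPM

Original rotor: r = 84 mm = 8.4 cm
RCF_original = 1.118 × 10⁻⁵ × 8.4 × (29900)² = 1.118 × 10⁻⁵ × 8.4 × 894,010,000 ≈ 83,958.3 × g
Your rotor: r = 31.1 / 2 = 15.55 cm
83,958.3 = 1.118 × 10⁻⁵ × 15.55 × N²
N² = 83,958.3 / (17.3849 × 10⁻⁵) = 482,938,067
N ≈ √482,938,067 ≈ 21,975.9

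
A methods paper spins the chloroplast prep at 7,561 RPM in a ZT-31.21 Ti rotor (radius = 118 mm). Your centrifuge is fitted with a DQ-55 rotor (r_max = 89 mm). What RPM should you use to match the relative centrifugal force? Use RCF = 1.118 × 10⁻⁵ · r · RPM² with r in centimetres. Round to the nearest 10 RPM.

Original rotor: r = 118 mm = 11.8 cm
RCF_original = 1.118 × 10⁻⁵ × 11.8 × (7561)² = 1.118 × 10⁻⁵ × 11.8 × 57,168,721 ≈ 7,541.9 × g
Your rotor: r = 89 mm = 8.9 cm
7,541.9 = 1.118 × 10⁻⁵ × 8.9 × N²
N² = 7,541.9 / (9.9502 × 10⁻⁵) = 75,796,466
N ≈ √75,796,466 ≈ 8,706.1

8710 RPM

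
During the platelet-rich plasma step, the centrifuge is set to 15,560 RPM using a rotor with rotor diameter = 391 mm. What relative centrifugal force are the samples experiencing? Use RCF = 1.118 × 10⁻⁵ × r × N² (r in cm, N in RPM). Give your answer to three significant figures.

r = 391 mm / 2 = 195.5 mm = 19.55 cm
RCF = 1.118 × 10⁻⁵ × 19.55 × (15560)² = 1.118 × 10⁻⁵ × 19.55 × 242,113,600 ≈ 52,918.5 × g

≈ 52900 x g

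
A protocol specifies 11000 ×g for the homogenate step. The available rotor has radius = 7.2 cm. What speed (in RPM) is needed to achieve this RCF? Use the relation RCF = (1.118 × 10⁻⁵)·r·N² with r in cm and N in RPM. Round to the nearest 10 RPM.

N ≈ 11690 RPM

11,000 = 1.118 × 10⁻⁵ × 7.2 × N²
N² = 11,000 / (8.0496 × 10⁻⁵) = 136,652,753
N ≈ √136,652,753 ≈ 11,689.9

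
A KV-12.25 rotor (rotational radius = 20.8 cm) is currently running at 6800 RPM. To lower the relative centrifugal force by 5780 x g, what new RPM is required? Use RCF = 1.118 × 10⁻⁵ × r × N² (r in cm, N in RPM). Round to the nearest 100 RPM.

4600 RPM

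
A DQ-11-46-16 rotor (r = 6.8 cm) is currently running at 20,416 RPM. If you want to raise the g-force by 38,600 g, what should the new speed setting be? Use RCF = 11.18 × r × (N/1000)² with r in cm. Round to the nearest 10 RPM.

Current RCF = 11.18 × 6.8 × (20.416)² = 11.18 × 6.8 × 416.813056 ≈ 31,687.8 × g
Target RCF = 31,687.8 + 38,600 = 70,287.8 × g
(N/1000)² = 70,287.8 / 76.024 = 924.5475
N = 1000 × √924.5475 ≈ 30,406.4

≈ 30410 RPM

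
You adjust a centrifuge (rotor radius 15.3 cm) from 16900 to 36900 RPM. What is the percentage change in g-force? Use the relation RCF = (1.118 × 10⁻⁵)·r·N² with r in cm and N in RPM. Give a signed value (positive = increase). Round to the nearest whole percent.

+377%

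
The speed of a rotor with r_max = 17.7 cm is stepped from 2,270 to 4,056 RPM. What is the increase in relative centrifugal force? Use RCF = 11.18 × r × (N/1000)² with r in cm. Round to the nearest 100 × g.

2200 x g

RCF₁ = 11.18 × 17.7 × (2.27)² = 11.18 × 17.7 × 5.1529 ≈ 1,019.7 × g
RCF₂ = 11.18 × 17.7 × (4.056)² = 11.18 × 17.7 × 16.451136 ≈ 3,255.4 × g
Increase = 3,255.4 − 1,019.7 = 2,235.7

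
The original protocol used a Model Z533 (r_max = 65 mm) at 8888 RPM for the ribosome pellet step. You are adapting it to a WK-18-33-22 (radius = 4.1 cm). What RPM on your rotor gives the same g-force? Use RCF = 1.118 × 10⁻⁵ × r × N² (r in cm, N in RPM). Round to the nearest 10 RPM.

Original rotor: r = 65 mm = 6.5 cm
RCF_original = 1.118 × 10⁻⁵ × 6.5 × (8888)² = 1.118 × 10⁻⁵ × 6.5 × 78,996,544 ≈ 5,740.7 × g
5,740.7 = 1.118 × 10⁻⁵ × 4.1 × N²
N² = 5,740.7 / (4.5838 × 10⁻⁵) = 125,238,885
N ≈ √125,238,885 ≈ 11,191.0

11190 RPM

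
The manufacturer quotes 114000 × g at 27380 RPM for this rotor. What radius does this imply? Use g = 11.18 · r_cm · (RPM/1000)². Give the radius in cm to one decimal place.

114000 = 11.18 × r × (27.38)²
r = 114000 / (11.18 × 749.6644) = 114000 / 8381.248 ≈ 13.602 cm

13.6 cm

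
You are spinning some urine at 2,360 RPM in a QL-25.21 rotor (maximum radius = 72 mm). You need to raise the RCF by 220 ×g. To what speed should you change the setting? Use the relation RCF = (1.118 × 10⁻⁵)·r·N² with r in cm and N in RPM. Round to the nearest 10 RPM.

N₂ ≈ 2880 RPM

r = 72 mm = 7.2 cm
Current RCF = 1.118 × 10⁻⁵ × 7.2 × (2360)² = 1.118 × 10⁻⁵ × 7.2 × 5,569,600 ≈ 448.3 × g
Target RCF = 448.3 + 220 = 668.3 × g
N² = 668.3 / (8.0496 × 10⁻⁵) = 8,302,276
N ≈ √8,302,276 ≈ 2,881.4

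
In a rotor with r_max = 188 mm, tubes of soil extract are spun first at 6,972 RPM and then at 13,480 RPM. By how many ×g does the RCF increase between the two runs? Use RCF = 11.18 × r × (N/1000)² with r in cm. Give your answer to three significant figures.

r = 188 mm = 18.8 cm
RCF₁ = 11.18 × 18.8 × (6.972)² = 11.18 × 18.8 × 48.608784 ≈ 10,216.8 × g
RCF₂ = 11.18 × 18.8 × (13.48)² = 11.18 × 18.8 × 181.7104 ≈ 38,192.6 × g
Increase = 38,192.6 − 10,216.8 = 27,975.8

≈ 28000 ×g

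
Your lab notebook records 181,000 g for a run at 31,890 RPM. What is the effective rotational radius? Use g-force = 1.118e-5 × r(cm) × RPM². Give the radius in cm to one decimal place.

RCF = 1.118 × 10⁻⁵ × r × N²
181000 = 1.118 × 10⁻⁵ × r × (31890)²
r = 181000 / (1.118 × 10⁻⁵ × 1,016,972,100) = 181000 / 11369.75 ≈ 15.919 cm

r ≈ 15.9 cm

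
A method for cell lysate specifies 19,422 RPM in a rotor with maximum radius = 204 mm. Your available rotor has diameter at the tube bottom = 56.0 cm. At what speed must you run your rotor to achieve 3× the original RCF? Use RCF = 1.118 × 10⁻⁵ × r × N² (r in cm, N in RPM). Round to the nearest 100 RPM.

Original rotor: r = 204 mm = 20.4 cm
RCF_original = 1.118 × 10⁻⁵ × 20.4 × (19422)² = 1.118 × 10⁻⁵ × 20.4 × 377,214,084 ≈ 86,032 × g
Target RCF = 3 × 86,032 ≈ 258,096 × g
Your rotor: r = 56.0 / 2 = 28 cm
258,096 = 1.118 × 10⁻⁵ × 28 × N²
N² = 258,096 / (31.304 × 10⁻⁵) = 824,482,494
N ≈ √824,482,494 ≈ 28,713.8

≈ 28700 RPM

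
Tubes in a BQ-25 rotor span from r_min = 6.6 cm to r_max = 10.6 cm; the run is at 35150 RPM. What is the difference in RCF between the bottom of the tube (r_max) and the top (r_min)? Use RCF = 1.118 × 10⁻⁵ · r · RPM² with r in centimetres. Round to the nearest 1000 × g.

RCF_max = 1.118 × 10⁻⁵ × 10.6 × (35150)² = 1.118 × 10⁻⁵ × 10.6 × 1,235,522,500 ≈ 146,419.3 × g
RCF_min = 1.118 × 10⁻⁵ × 6.6 × (35150)² = 1.118 × 10⁻⁵ × 6.6 × 1,235,522,500 ≈ 91,166.7 × g
ΔRCF = 146,419.3 − 91,166.7 = 55,252.6

ΔRCF ≈ 55000 x g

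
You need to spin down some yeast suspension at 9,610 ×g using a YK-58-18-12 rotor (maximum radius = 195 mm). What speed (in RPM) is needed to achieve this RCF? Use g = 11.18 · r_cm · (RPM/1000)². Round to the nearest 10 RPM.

6640 RPM

r = 195 mm = 19.5 cm
9,610 = 11.18 × 19.5 × (N/1000)²
(N/1000)² = 9,610 / 218.01 = 44.08055
N = 1000 × √44.08055 ≈ 6,639.3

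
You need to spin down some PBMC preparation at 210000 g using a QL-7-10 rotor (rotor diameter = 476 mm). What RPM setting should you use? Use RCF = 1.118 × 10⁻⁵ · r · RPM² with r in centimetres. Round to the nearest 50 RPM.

28100 RPM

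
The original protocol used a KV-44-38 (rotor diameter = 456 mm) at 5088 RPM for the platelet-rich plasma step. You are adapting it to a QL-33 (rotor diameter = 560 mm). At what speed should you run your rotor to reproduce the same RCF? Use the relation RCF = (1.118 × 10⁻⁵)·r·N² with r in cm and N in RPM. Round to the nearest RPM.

4591 RPM

Original rotor: r = 456 mm / 2 = 228 mm = 22.8 cm
RCF_original = 1.118 × 10⁻⁵ × 22.8 × (5088)² = 1.118 × 10⁻⁵ × 22.8 × 25,887,744 ≈ 6,598.9 × g
Your rotor: r = 560 mm / 2 = 280 mm = 28 cm
6,598.9 = 1.118 × 10⁻⁵ × 28 × N²
N² = 6,598.9 / (31.304 × 10⁻⁵) = 21,080,054
N ≈ √21,080,054 ≈ 4,591.3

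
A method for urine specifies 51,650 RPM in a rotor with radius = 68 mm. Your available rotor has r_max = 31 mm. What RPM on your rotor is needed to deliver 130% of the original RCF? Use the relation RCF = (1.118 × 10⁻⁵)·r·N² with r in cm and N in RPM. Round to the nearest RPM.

≈ 87220 RPM

Original rotor: r = 68 mm = 6.8 cm
RCF_original = 1.118 × 10⁻⁵ × 6.8 × (51650)² = 1.118 × 10⁻⁵ × 6.8 × 2,667,722,500 ≈ 202,810.9 × g
Target RCF = 1.3 × 202,810.9 ≈ 263,654.2 × g
Your rotor: r = 31 mm = 3.1 cm
263,654.2 = 1.118 × 10⁻⁵ × 3.1 × N²
N² = 263,654.2 / (3.4658 × 10⁻⁵) = 7,607,311,443
N ≈ √7,607,311,443 ≈ 87,219.9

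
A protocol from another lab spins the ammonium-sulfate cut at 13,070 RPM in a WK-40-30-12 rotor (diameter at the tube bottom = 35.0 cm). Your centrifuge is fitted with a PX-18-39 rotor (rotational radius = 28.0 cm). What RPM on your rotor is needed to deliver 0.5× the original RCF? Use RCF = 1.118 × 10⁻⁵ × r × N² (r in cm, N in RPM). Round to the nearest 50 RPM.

≈ 7300 RPM

Original rotor: r = 35.0 / 2 = 17.5 cm
RCF_original = 1.118 × 10⁻⁵ × 17.5 × (13070)² = 1.118 × 10⁻⁵ × 17.5 × 170,824,900 ≈ 33,421.9 × g
Target RCF = 0.5 × 33,421.9 ≈ 16,711 × g
16,711 = 1.118 × 10⁻⁵ × 28 × N²
N² = 16,711 / (31.304 × 10⁻⁵) = 53,382,954
N ≈ √53,382,954 ≈ 7,306.4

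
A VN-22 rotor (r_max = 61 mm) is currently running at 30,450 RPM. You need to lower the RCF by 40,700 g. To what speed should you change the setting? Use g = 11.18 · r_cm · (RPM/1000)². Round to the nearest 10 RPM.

18180 RPM

r = 61 mm = 6.1 cm
Current RCF = 11.18 × 6.1 × (30.45)² = 11.18 × 6.1 × 927.2025 ≈ 63,233.4 × g
Target RCF = 63,233.4 − 40,700 = 22,533.4 × g
(N/1000)² = 22,533.4 / 68.198 = 330.4114
N = 1000 × √330.4114 ≈ 18,177.2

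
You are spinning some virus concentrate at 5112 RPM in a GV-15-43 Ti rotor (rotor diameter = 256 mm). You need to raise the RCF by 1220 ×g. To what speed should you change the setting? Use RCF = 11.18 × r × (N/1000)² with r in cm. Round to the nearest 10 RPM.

≈ 5890 RPM

r = 256 mm / 2 = 128 mm = 12.8 cm
Current RCF = 11.18 × 12.8 × (5.112)² = 11.18 × 12.8 × 26.132544 ≈ 3,739.7 × g
Target RCF = 3,739.7 + 1,220 = 4,959.7 × g
(N/1000)² = 4,959.7 / 143.104 = 34.65801
N = 1000 × √34.65801 ≈ 5,887.1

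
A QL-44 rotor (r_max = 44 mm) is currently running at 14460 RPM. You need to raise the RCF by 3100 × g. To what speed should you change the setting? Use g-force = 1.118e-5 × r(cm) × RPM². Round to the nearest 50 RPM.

r = 44 mm = 4.4 cm
Current RCF = 1.118 × 10⁻⁵ × 4.4 × (14460)² = 1.118 × 10⁻⁵ × 4.4 × 209,091,600 ≈ 10,285.6 × g
Target RCF = 10,285.6 + 3,100 = 13,385.6 × g
N² = 13,385.6 / (4.9192 × 10⁻⁵) = 272,109,286
N ≈ √272,109,286 ≈ 16,495.7

16500 RPM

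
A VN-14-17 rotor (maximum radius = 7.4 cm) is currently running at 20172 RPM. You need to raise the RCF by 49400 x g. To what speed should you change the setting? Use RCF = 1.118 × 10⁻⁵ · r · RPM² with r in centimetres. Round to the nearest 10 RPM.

Current RCF = 1.118 × 10⁻⁵ × 7.4 × (20172)² = 1.118 × 10⁻⁵ × 7.4 × 406,909,584 ≈ 33,664.4 × g
Target RCF = 33,664.4 + 49,400 = 83,064.4 × g
N² = 83,064.4 / (8.2732 × 10⁻⁵) = 1,004,017,792
N ≈ √1,004,017,792 ≈ 31,686.2

≈ 31690 RPM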